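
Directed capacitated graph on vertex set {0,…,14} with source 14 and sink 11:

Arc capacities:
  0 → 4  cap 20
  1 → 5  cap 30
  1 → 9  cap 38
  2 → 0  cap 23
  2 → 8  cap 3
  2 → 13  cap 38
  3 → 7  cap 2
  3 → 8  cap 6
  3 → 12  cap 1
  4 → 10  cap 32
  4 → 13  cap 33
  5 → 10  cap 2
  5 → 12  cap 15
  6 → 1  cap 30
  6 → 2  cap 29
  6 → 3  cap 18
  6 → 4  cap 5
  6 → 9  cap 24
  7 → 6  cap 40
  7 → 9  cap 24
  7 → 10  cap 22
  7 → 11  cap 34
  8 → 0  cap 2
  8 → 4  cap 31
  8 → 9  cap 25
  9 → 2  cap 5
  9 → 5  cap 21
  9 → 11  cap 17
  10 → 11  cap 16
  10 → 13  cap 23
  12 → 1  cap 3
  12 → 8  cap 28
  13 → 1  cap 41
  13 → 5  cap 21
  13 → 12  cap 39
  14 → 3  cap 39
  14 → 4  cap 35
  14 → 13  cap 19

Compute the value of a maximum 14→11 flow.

augment #1: 14→3→7→11 bottleneck 2, total now 2
augment #2: 14→4→10→11 bottleneck 16, total now 18
augment #3: 14→3→8→9→11 bottleneck 6, total now 24
augment #4: 14→13→1→9→11 bottleneck 11, total now 35

Maximum flow value: 35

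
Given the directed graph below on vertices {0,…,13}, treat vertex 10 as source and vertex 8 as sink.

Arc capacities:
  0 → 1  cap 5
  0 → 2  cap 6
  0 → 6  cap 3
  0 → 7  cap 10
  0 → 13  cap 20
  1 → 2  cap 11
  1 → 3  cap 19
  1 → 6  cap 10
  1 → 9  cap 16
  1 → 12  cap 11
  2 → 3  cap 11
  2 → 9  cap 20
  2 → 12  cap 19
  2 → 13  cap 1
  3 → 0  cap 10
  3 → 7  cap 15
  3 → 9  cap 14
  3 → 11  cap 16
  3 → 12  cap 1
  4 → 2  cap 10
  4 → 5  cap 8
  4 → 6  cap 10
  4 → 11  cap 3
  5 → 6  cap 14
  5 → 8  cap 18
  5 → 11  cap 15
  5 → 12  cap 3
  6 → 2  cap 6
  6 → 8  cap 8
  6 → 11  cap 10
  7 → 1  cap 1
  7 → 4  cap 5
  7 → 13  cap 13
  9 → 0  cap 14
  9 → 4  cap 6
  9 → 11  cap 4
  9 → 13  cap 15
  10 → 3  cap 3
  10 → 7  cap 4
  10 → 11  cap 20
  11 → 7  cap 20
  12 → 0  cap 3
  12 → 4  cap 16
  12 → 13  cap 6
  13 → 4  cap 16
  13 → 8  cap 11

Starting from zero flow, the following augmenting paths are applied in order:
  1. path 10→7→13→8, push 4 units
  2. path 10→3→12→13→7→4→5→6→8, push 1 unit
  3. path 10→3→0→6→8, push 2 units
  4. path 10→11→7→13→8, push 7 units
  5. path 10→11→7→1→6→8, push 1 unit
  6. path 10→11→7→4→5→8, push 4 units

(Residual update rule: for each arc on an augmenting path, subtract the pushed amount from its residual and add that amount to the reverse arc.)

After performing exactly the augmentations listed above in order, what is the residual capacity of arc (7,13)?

after path 1 (10→7→13→8, push 4): res(7,13)=9
after path 2 (10→3→12→13→7→4→5→6→8, push 1): res(7,13)=10
after path 3 (10→3→0→6→8, push 2): res(7,13)=10
after path 4 (10→11→7→13→8, push 7): res(7,13)=3
after path 5 (10→11→7→1→6→8, push 1): res(7,13)=3
after path 6 (10→11→7→4→5→8, push 4): res(7,13)=3

Residual capacity of (7,13): 3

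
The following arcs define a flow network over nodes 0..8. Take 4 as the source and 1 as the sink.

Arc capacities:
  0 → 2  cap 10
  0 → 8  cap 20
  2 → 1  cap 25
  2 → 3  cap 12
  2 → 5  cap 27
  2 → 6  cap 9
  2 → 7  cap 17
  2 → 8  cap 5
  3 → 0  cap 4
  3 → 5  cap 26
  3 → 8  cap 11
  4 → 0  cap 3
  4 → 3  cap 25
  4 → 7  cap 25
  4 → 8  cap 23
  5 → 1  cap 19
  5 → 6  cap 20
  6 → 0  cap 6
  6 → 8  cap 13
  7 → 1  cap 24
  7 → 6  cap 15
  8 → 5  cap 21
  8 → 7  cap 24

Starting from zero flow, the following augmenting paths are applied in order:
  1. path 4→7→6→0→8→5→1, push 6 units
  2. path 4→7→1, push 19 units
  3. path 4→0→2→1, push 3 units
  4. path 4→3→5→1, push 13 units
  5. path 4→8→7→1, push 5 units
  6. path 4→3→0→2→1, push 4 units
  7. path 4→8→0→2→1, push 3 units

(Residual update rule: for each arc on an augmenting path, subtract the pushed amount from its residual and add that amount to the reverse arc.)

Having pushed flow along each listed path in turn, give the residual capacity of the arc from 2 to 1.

Residual capacity of (2,1): 15

after path 1 (4→7→6→0→8→5→1, push 6): res(2,1)=25
after path 2 (4→7→1, push 19): res(2,1)=25
after path 3 (4→0→2→1, push 3): res(2,1)=22
after path 4 (4→3→5→1, push 13): res(2,1)=22
after path 5 (4→8→7→1, push 5): res(2,1)=22
after path 6 (4→3→0→2→1, push 4): res(2,1)=18
after path 7 (4→8→0→2→1, push 3): res(2,1)=15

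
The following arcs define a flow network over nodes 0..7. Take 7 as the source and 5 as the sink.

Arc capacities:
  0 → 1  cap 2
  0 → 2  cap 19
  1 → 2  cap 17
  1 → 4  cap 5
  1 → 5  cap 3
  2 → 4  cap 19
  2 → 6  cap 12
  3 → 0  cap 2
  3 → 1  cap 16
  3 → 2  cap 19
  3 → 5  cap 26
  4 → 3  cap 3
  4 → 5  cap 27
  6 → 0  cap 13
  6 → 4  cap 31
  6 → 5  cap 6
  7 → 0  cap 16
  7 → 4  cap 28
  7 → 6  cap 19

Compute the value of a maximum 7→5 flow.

Maximum flow value: 38

augment #1: 7→4→5 bottleneck 27, total now 27
augment #2: 7→6→5 bottleneck 6, total now 33
augment #3: 7→0→1→5 bottleneck 2, total now 35
augment #4: 7→4→3→5 bottleneck 1, total now 36
augment #5: 7→6→4→3→5 bottleneck 2, total now 38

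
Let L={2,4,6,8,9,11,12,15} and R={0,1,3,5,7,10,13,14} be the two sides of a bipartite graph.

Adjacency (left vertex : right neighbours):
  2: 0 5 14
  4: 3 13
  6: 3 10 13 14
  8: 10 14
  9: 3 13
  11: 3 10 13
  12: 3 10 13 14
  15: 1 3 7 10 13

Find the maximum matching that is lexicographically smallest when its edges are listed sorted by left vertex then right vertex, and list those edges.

Lex-smallest maximum matching: {(2,0), (4,3), (6,10), (8,14), (9,13), (15,1)}

|M| = 6 (so the lex-smallest maximum matching has 6 edges)
process left vertices in ascending order; for each, take the smallest-labelled available neighbour that still permits 6 edges overall, or leave it unmatched if none does
lex-smallest matching: {2-0, 4-3, 6-10, 8-14, 9-13, 15-1}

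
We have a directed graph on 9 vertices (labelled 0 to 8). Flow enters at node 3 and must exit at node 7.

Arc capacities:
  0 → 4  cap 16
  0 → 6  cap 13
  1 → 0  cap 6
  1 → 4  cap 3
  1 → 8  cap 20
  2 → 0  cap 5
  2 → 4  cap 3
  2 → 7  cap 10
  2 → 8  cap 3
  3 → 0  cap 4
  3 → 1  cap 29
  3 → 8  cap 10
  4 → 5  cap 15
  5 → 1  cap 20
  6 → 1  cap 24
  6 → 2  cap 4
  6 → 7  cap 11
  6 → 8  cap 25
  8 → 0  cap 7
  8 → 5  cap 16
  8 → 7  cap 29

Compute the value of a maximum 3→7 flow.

Maximum flow value: 40

augment #1: 3→8→7 bottleneck 10, total now 10
augment #2: 3→0→6→7 bottleneck 4, total now 14
augment #3: 3→1→8→7 bottleneck 19, total now 33
augment #4: 3→1→0→6→7 bottleneck 6, total now 39
augment #5: 3→1→8→0→6→7 bottleneck 1, total now 40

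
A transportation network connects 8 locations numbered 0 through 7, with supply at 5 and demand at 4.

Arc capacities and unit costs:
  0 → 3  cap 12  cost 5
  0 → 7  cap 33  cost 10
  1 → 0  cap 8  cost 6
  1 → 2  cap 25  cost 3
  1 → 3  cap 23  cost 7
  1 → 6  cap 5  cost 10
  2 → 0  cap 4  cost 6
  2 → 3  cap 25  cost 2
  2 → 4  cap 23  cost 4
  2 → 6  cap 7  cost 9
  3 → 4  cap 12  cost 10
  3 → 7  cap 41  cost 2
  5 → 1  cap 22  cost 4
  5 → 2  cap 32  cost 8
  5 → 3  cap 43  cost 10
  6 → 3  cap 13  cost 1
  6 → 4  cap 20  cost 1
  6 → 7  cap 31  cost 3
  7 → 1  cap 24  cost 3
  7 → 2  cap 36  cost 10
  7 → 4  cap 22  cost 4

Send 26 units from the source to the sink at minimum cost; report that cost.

shortest-cost path #1: 5→1→2→4 push 22 @ unit cost 11 (adds 242)
shortest-cost path #2: 5→2→4 push 1 @ unit cost 12 (adds 12)
shortest-cost path #3: 5→3→7→4 push 3 @ unit cost 16 (adds 48)
total cost = 302

Minimum cost for 26 units: 302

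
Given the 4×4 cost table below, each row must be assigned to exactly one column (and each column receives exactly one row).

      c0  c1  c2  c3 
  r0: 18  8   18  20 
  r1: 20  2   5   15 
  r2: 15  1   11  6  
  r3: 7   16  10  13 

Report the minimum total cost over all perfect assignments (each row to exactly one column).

optimal assignment: row0→col1 (cost 8), row1→col2 (cost 5), row2→col3 (cost 6), row3→col0 (cost 7)
total = 8 + 5 + 6 + 7 = 26

Minimum assignment cost: 26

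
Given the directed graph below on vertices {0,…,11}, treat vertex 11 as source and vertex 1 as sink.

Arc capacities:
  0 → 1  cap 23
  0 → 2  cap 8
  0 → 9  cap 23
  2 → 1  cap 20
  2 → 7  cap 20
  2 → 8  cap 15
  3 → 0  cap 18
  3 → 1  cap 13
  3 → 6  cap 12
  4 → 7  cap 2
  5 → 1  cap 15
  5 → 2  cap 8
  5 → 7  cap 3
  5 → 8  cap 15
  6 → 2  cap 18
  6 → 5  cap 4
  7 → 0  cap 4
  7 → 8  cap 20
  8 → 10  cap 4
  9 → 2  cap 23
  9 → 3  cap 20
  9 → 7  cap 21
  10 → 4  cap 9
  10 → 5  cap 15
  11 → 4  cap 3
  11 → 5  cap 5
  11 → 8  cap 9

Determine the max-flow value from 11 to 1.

augment #1: 11→5→1 bottleneck 5, total now 5
augment #2: 11→4→7→0→1 bottleneck 2, total now 7
augment #3: 11→8→10→5→1 bottleneck 4, total now 11

Maximum flow value: 11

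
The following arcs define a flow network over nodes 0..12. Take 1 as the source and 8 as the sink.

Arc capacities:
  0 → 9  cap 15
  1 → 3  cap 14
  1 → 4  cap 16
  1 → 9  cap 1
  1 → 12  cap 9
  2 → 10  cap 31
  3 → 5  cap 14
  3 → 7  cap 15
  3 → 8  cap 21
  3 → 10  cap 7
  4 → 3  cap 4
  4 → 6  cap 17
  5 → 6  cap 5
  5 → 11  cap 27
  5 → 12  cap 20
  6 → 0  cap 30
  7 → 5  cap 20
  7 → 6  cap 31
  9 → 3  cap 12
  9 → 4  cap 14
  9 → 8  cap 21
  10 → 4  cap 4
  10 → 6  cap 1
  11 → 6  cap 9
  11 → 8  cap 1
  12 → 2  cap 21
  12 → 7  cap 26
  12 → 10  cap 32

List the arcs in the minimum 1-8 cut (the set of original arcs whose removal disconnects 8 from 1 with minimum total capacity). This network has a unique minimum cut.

Min-cut arcs: {(0,9), (1,3), (1,9), (4,3), (11,8)} (total capacity 35)

augment #1: 1→3→8 push 14
augment #2: 1→9→8 push 1
augment #3: 1→4→3→8 push 4
augment #4: 1→4→6→0→9→8 push 12
augment #5: 1→12→7→5→11→8 push 1
augment #6: 1→12→7→6→0→9→8 push 3
max flow = 35; residual-reachable set from 1 gives S-side
cut edges (S→T): {(0,9), (1,3), (1,9), (4,3), (11,8)} total cap 35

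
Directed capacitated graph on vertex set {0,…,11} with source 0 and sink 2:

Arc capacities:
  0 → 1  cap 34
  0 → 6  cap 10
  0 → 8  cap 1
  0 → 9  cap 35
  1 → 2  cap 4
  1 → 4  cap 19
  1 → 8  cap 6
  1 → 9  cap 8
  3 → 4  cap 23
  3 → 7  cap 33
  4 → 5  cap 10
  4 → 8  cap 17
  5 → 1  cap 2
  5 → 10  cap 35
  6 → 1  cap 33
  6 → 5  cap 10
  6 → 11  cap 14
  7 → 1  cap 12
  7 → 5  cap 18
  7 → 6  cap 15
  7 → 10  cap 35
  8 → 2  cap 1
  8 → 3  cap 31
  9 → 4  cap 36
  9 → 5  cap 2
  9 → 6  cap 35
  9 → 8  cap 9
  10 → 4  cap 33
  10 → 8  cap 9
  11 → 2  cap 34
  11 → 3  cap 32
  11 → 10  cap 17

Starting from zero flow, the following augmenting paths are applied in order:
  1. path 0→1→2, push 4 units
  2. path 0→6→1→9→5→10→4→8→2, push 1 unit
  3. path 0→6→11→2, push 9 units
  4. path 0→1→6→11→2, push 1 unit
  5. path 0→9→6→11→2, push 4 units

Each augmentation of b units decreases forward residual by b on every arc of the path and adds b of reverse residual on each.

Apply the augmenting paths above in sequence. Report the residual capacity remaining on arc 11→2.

Residual capacity of (11,2): 20

after path 1 (0→1→2, push 4): res(11,2)=34
after path 2 (0→6→1→9→5→10→4→8→2, push 1): res(11,2)=34
after path 3 (0→6→11→2, push 9): res(11,2)=25
after path 4 (0→1→6→11→2, push 1): res(11,2)=24
after path 5 (0→9→6→11→2, push 4): res(11,2)=20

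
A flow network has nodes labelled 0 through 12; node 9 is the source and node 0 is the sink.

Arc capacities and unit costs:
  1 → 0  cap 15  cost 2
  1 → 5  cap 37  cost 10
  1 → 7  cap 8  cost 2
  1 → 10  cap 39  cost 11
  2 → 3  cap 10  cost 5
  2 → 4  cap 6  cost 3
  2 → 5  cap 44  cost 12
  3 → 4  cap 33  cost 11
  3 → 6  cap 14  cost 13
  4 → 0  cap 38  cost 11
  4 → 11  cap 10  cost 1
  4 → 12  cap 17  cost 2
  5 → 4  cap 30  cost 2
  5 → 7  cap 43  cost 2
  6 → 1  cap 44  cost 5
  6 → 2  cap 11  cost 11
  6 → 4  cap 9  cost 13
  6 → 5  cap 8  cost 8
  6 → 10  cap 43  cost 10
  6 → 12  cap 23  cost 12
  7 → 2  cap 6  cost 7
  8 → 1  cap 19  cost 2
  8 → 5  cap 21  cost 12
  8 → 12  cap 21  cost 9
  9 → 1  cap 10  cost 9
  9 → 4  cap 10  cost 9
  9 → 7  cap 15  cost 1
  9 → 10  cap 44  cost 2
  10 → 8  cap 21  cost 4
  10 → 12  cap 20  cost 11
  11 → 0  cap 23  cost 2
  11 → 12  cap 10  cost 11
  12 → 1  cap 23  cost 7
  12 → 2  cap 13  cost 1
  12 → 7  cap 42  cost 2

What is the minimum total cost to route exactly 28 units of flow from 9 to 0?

shortest-cost path #1: 9→10→8→1→0 push 15 @ unit cost 10 (adds 150)
shortest-cost path #2: 9→4→11→0 push 10 @ unit cost 12 (adds 120)
shortest-cost path #3: 9→7→2→4→0 push 3 @ unit cost 22 (adds 66)
total cost = 336

Minimum cost for 28 units: 336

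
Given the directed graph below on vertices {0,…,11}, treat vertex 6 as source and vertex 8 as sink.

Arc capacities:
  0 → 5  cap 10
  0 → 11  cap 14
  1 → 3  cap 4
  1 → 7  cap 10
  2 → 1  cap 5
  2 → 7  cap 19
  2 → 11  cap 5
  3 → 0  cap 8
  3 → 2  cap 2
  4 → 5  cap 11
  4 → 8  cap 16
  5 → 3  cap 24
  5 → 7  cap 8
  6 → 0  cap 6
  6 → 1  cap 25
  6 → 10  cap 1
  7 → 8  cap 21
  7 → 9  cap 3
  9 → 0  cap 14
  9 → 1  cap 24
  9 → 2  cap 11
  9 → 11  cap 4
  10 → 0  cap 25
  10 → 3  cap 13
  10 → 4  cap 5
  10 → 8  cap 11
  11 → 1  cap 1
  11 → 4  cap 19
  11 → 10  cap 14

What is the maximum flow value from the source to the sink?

augment #1: 6→10→8 bottleneck 1, total now 1
augment #2: 6→1→7→8 bottleneck 10, total now 11
augment #3: 6→0→5→7→8 bottleneck 6, total now 17
augment #4: 6→1→3→2→7→8 bottleneck 2, total now 19
augment #5: 6→1→3→0→5→7→8 bottleneck 2, total now 21

Maximum flow value: 21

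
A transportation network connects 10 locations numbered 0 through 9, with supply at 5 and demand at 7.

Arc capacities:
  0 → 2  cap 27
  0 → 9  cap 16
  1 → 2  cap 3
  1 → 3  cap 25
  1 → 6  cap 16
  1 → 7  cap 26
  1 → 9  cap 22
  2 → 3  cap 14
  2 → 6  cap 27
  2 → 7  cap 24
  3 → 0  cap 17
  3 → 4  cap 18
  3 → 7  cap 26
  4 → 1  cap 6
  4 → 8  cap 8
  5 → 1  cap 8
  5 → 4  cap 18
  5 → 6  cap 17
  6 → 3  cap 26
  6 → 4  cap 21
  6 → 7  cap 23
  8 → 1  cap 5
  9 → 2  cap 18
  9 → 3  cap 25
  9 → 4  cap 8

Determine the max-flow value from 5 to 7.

Maximum flow value: 36

augment #1: 5→1→7 bottleneck 8, total now 8
augment #2: 5→6→7 bottleneck 17, total now 25
augment #3: 5→4→1→7 bottleneck 6, total now 31
augment #4: 5→4→8→1→7 bottleneck 5, total now 36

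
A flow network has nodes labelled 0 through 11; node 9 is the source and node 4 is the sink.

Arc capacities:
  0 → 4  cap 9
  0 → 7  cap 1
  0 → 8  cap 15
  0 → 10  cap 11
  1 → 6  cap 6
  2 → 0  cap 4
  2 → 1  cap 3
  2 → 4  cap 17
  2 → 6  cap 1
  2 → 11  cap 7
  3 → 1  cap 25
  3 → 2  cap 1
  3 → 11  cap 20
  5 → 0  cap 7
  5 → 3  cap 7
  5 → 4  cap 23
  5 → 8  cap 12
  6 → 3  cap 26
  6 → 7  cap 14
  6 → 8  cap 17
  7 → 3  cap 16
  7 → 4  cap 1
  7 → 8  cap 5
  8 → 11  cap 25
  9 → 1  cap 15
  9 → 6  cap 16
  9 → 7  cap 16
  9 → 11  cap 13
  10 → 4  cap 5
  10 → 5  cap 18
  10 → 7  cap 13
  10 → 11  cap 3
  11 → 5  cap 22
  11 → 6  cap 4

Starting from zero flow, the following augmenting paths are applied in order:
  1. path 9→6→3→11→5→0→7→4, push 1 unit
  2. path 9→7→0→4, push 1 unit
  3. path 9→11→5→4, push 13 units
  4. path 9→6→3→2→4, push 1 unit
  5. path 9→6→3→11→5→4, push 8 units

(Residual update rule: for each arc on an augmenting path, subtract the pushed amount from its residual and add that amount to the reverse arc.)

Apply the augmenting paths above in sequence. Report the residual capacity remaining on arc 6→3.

after path 1 (9→6→3→11→5→0→7→4, push 1): res(6,3)=25
after path 2 (9→7→0→4, push 1): res(6,3)=25
after path 3 (9→11→5→4, push 13): res(6,3)=25
after path 4 (9→6→3→2→4, push 1): res(6,3)=24
after path 5 (9→6→3→11→5→4, push 8): res(6,3)=16

Residual capacity of (6,3): 16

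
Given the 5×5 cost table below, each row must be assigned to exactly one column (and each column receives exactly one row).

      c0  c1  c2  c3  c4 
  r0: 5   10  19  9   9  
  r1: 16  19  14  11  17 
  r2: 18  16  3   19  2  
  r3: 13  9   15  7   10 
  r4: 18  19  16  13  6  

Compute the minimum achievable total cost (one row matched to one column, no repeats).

optimal assignment: row0→col0 (cost 5), row1→col3 (cost 11), row2→col2 (cost 3), row3→col1 (cost 9), row4→col4 (cost 6)
total = 5 + 11 + 3 + 9 + 6 = 34

Minimum assignment cost: 34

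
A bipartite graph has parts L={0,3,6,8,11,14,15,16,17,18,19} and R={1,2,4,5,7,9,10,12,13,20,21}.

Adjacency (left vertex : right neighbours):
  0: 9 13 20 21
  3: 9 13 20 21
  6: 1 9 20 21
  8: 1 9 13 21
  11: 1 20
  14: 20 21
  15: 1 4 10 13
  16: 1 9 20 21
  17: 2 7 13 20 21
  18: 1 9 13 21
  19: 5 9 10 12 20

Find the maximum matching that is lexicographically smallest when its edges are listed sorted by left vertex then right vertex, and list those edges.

|M| = 8 (so the lex-smallest maximum matching has 8 edges)
process left vertices in ascending order; for each, take the smallest-labelled available neighbour that still permits 8 edges overall, or leave it unmatched if none does
lex-smallest matching: {0-9, 3-13, 6-1, 8-21, 11-20, 15-4, 17-2, 19-5}

Lex-smallest maximum matching: {(0,9), (3,13), (6,1), (8,21), (11,20), (15,4), (17,2), (19,5)}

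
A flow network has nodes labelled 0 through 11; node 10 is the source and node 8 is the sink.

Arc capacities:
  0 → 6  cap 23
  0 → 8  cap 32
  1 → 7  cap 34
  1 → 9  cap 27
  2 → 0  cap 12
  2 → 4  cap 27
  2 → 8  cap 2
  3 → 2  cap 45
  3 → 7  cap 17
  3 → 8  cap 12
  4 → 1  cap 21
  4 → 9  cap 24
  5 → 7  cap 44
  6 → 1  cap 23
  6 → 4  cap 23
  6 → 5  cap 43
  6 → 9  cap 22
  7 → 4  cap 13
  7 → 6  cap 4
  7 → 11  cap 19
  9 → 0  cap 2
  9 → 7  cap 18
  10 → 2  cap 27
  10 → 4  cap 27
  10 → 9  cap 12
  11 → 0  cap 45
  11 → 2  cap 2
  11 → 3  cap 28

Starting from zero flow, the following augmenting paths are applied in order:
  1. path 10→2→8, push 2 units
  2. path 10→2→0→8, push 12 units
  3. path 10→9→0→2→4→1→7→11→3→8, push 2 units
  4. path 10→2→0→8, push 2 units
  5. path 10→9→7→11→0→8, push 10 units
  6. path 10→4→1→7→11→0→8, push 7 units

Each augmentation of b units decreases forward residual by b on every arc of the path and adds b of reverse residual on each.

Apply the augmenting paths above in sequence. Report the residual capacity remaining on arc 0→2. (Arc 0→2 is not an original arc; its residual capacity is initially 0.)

after path 1 (10→2→8, push 2): res(0,2)=0
after path 2 (10→2→0→8, push 12): res(0,2)=12
after path 3 (10→9→0→2→4→1→7→11→3→8, push 2): res(0,2)=10
after path 4 (10→2→0→8, push 2): res(0,2)=12
after path 5 (10→9→7→11→0→8, push 10): res(0,2)=12
after path 6 (10→4→1→7→11→0→8, push 7): res(0,2)=12

Residual capacity of (0,2): 12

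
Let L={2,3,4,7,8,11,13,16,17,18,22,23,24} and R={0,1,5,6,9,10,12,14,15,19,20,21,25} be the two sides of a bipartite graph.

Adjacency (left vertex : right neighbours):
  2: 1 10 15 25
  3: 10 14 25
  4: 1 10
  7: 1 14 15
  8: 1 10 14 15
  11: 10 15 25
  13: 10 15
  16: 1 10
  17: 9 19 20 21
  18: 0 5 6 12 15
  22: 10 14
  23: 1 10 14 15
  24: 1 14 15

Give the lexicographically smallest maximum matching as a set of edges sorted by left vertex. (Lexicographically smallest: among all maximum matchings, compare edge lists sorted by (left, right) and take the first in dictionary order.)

|M| = 7 (so the lex-smallest maximum matching has 7 edges)
process left vertices in ascending order; for each, take the smallest-labelled available neighbour that still permits 7 edges overall, or leave it unmatched if none does
lex-smallest matching: {2-1, 3-10, 7-14, 8-15, 11-25, 17-9, 18-0}

Lex-smallest maximum matching: {(2,1), (3,10), (7,14), (8,15), (11,25), (17,9), (18,0)}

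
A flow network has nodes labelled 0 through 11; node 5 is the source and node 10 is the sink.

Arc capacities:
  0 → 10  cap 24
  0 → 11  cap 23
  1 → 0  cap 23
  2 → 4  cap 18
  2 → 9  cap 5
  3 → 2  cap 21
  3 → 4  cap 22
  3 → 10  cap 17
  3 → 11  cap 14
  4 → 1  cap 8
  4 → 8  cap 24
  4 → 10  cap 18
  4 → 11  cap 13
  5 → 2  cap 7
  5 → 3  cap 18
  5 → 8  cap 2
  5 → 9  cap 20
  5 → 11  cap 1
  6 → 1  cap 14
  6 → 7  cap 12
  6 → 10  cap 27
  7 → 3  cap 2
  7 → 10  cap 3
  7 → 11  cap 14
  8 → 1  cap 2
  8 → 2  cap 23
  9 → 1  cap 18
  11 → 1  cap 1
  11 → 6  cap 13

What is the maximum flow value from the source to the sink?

Maximum flow value: 46

augment #1: 5→3→10 bottleneck 17, total now 17
augment #2: 5→2→4→10 bottleneck 7, total now 24
augment #3: 5→3→4→10 bottleneck 1, total now 25
augment #4: 5→11→6→10 bottleneck 1, total now 26
augment #5: 5→8→1→0→10 bottleneck 2, total now 28
augment #6: 5→9→1→0→10 bottleneck 18, total now 46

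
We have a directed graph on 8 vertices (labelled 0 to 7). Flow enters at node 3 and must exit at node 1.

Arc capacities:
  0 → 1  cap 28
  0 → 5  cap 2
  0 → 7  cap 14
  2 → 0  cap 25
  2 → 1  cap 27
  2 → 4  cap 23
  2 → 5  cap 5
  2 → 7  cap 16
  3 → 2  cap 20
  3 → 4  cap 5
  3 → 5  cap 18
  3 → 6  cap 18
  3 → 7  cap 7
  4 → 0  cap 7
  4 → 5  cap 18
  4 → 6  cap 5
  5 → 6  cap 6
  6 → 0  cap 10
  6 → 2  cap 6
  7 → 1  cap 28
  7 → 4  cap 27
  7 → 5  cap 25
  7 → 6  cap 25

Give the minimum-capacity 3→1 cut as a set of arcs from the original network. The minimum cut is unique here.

augment #1: 3→2→1 push 20
augment #2: 3→7→1 push 7
augment #3: 3→4→0→1 push 5
augment #4: 3→6→0→1 push 10
augment #5: 3→6→2→1 push 6
max flow = 48; residual-reachable set from 3 gives S-side
cut edges (S→T): {(3,2), (3,4), (3,7), (6,0), (6,2)} total cap 48

Min-cut arcs: {(3,2), (3,4), (3,7), (6,0), (6,2)} (total capacity 48)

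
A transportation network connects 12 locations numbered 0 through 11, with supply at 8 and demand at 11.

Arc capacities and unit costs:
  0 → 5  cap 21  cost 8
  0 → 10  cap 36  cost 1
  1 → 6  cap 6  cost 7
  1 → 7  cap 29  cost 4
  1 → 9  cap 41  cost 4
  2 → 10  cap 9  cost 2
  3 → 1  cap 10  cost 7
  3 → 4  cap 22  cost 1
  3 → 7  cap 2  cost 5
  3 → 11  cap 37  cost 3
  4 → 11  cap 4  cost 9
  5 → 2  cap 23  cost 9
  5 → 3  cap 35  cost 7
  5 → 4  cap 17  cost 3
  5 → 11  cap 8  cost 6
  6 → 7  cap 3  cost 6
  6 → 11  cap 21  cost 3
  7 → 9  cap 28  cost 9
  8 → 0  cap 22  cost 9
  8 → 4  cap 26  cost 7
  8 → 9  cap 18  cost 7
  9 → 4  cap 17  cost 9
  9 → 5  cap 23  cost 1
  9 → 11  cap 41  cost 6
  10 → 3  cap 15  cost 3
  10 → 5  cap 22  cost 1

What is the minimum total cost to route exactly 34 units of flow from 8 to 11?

shortest-cost path #1: 8→9→11 push 18 @ unit cost 13 (adds 234)
shortest-cost path #2: 8→4→11 push 4 @ unit cost 16 (adds 64)
shortest-cost path #3: 8→0→10→3→11 push 12 @ unit cost 16 (adds 192)
total cost = 490

Minimum cost for 34 units: 490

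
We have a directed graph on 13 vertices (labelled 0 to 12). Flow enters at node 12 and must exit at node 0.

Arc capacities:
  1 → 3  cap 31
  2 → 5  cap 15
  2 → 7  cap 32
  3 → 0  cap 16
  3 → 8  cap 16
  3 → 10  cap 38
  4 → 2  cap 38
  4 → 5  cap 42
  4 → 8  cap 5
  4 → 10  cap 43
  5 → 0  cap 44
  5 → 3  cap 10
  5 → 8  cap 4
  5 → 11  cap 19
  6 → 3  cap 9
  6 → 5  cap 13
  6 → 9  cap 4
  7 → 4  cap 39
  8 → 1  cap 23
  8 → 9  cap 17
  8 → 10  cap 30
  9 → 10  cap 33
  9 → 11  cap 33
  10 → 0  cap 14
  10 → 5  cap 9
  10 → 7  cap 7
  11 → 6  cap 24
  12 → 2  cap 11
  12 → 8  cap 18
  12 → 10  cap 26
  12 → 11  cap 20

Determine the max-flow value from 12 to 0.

Maximum flow value: 70

augment #1: 12→10→0 bottleneck 14, total now 14
augment #2: 12→2→5→0 bottleneck 11, total now 25
augment #3: 12→10→5→0 bottleneck 9, total now 34
augment #4: 12→8→1→3→0 bottleneck 16, total now 50
augment #5: 12→11→6→5→0 bottleneck 13, total now 63
augment #6: 12→10→7→4→5→0 bottleneck 3, total now 66
augment #7: 12→8→10→7→4→5→0 bottleneck 2, total now 68
augment #8: 12→11→6→3→10→7→4→5→0 bottleneck 2, total now 70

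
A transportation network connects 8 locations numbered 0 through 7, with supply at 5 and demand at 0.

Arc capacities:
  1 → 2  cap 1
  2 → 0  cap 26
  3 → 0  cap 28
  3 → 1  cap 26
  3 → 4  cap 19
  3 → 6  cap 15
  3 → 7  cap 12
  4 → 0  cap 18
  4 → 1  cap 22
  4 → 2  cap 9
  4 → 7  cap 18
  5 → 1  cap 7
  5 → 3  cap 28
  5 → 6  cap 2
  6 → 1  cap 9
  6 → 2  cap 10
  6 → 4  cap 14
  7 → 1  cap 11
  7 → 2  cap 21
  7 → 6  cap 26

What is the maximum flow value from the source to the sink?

Maximum flow value: 31

augment #1: 5→3→0 bottleneck 28, total now 28
augment #2: 5→1→2→0 bottleneck 1, total now 29
augment #3: 5→6→2→0 bottleneck 2, total now 31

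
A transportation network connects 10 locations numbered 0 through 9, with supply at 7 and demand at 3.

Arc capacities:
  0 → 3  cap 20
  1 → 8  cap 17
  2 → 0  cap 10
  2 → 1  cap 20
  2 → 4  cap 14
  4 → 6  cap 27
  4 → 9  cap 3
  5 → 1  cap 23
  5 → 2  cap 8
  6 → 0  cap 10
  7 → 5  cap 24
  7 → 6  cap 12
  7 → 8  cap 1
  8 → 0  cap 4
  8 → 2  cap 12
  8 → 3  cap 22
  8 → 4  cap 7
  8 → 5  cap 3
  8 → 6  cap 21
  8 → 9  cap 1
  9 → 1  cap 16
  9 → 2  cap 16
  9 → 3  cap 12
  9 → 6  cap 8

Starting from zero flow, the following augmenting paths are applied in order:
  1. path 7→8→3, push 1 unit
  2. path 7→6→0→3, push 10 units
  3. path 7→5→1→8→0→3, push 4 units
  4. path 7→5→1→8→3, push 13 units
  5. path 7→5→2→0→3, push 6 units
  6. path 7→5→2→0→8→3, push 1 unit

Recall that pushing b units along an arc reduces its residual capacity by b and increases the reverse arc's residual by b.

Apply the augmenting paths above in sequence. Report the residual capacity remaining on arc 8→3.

Residual capacity of (8,3): 7

after path 1 (7→8→3, push 1): res(8,3)=21
after path 2 (7→6→0→3, push 10): res(8,3)=21
after path 3 (7→5→1→8→0→3, push 4): res(8,3)=21
after path 4 (7→5→1→8→3, push 13): res(8,3)=8
after path 5 (7→5→2→0→3, push 6): res(8,3)=8
after path 6 (7→5→2→0→8→3, push 1): res(8,3)=7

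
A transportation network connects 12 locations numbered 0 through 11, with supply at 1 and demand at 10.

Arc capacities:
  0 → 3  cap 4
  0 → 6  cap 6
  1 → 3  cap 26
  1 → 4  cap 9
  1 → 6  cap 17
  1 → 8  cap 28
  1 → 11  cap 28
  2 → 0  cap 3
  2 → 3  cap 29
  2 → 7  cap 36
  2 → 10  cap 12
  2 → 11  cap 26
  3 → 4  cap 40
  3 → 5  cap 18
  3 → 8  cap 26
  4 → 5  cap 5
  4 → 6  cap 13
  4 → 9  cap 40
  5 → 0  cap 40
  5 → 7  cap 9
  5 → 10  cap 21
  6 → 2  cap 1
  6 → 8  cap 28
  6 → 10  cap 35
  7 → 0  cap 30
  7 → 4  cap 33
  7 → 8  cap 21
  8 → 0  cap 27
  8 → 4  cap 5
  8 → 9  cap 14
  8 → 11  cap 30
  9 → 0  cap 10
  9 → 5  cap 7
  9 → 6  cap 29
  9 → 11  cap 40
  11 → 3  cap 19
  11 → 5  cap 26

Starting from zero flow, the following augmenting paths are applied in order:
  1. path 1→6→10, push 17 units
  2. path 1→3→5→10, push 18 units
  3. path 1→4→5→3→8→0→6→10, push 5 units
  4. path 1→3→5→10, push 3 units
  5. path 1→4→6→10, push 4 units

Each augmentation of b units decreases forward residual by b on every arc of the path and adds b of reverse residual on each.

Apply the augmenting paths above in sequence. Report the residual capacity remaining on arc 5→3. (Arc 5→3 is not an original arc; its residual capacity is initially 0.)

Residual capacity of (5,3): 16

after path 1 (1→6→10, push 17): res(5,3)=0
after path 2 (1→3→5→10, push 18): res(5,3)=18
after path 3 (1→4→5→3→8→0→6→10, push 5): res(5,3)=13
after path 4 (1→3→5→10, push 3): res(5,3)=16
after path 5 (1→4→6→10, push 4): res(5,3)=16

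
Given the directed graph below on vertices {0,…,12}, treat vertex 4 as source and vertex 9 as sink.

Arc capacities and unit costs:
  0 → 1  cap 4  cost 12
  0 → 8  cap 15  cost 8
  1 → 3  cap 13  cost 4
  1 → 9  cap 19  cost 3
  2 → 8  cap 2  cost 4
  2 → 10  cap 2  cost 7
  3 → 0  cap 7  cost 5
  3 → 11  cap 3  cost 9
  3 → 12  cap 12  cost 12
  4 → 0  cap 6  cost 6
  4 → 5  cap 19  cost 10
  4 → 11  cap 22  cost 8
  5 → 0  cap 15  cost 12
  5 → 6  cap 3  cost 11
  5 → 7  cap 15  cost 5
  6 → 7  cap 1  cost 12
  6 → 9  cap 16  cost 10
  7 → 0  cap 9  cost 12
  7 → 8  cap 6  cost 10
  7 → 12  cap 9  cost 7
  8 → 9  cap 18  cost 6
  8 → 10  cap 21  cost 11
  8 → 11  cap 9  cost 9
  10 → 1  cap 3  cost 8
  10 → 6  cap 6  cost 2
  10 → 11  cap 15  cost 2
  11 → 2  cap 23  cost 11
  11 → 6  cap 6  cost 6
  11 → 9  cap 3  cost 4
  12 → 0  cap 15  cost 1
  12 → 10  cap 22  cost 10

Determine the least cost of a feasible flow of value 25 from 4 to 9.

shortest-cost path #1: 4→11→9 push 3 @ unit cost 12 (adds 36)
shortest-cost path #2: 4→0→8→9 push 6 @ unit cost 20 (adds 120)
shortest-cost path #3: 4→11→6→9 push 6 @ unit cost 24 (adds 144)
shortest-cost path #4: 4→11→2→8→9 push 2 @ unit cost 29 (adds 58)
shortest-cost path #5: 4→5→6→9 push 3 @ unit cost 31 (adds 93)
shortest-cost path #6: 4→5→7→8→9 push 5 @ unit cost 31 (adds 155)
total cost = 606

Minimum cost for 25 units: 606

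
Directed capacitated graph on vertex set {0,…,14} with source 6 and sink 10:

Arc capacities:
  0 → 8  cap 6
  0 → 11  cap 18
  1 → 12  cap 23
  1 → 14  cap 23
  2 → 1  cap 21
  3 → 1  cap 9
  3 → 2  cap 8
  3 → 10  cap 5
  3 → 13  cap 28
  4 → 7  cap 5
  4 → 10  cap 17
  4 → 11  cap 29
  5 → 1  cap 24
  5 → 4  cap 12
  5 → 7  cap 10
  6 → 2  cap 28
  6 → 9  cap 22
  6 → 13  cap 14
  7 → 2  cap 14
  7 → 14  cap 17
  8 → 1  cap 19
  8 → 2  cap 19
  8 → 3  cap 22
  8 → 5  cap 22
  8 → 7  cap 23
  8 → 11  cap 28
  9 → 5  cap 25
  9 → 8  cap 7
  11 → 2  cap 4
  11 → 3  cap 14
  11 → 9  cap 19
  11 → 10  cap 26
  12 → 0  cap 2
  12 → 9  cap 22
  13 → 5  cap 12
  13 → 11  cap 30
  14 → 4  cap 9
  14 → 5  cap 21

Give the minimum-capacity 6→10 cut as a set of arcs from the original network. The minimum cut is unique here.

augment #1: 6→13→11→10 push 14
augment #2: 6→9→5→4→10 push 12
augment #3: 6→9→8→3→10 push 5
augment #4: 6→9→8→11→10 push 2
augment #5: 6→2→1→14→4→10 push 5
augment #6: 6→2→1→12→0→11→10 push 2
augment #7: 6→2→1→14→4→11→10 push 4
max flow = 44; residual-reachable set from 6 gives S-side
cut edges (S→T): {(5,4), (6,13), (9,8), (12,0), (14,4)} total cap 44

Min-cut arcs: {(5,4), (6,13), (9,8), (12,0), (14,4)} (total capacity 44)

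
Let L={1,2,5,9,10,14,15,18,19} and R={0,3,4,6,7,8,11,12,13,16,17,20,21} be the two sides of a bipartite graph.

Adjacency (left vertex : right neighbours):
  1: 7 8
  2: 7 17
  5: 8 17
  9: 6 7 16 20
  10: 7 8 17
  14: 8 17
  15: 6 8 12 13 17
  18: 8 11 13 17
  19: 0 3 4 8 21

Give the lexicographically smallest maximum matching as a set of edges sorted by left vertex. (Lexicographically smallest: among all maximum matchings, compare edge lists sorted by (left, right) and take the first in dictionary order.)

Lex-smallest maximum matching: {(1,7), (2,17), (5,8), (9,6), (15,12), (18,11), (19,0)}

|M| = 7 (so the lex-smallest maximum matching has 7 edges)
process left vertices in ascending order; for each, take the smallest-labelled available neighbour that still permits 7 edges overall, or leave it unmatched if none does
lex-smallest matching: {1-7, 2-17, 5-8, 9-6, 15-12, 18-11, 19-0}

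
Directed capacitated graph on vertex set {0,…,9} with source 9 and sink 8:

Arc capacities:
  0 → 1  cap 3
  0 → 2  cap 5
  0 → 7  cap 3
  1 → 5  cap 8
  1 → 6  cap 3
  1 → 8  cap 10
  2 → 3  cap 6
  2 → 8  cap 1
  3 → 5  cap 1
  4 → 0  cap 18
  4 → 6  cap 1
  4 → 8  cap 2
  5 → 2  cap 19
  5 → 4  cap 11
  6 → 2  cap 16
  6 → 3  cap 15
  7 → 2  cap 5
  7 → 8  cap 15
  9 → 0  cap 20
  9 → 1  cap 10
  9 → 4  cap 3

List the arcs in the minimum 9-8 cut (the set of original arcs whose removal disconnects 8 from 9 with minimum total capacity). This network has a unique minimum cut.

augment #1: 9→1→8 push 10
augment #2: 9→4→8 push 2
augment #3: 9→0→2→8 push 1
augment #4: 9→0→7→8 push 3
max flow = 16; residual-reachable set from 9 gives S-side
cut edges (S→T): {(0,7), (1,8), (2,8), (4,8)} total cap 16

Min-cut arcs: {(0,7), (1,8), (2,8), (4,8)} (total capacity 16)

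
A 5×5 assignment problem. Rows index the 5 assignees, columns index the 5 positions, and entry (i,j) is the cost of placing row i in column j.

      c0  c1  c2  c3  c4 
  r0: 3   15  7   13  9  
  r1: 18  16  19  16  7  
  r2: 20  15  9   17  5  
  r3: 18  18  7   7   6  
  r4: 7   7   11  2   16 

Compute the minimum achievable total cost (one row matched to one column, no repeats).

one of 2 optimal assignments: row0→col0 (cost 3), row1→col1 (cost 16), row2→col4 (cost 5), row3→col2 (cost 7), row4→col3 (cost 2)
total = 3 + 16 + 5 + 7 + 2 = 33

Minimum assignment cost: 33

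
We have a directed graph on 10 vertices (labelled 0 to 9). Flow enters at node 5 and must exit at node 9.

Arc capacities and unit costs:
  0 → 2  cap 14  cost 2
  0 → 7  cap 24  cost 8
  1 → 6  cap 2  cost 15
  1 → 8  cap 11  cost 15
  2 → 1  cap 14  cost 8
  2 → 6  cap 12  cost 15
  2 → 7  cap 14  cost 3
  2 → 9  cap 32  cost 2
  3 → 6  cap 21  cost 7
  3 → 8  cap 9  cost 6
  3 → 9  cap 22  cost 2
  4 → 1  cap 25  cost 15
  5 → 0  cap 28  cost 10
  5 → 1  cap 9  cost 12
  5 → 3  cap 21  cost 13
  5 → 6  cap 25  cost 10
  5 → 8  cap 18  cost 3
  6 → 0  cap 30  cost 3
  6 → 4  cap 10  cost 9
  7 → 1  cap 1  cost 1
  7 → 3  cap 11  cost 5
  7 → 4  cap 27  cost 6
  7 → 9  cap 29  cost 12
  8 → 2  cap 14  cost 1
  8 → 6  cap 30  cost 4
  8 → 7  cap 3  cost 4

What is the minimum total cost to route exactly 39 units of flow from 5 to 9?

Minimum cost for 39 units: 442

shortest-cost path #1: 5→8→2→9 push 14 @ unit cost 6 (adds 84)
shortest-cost path #2: 5→0→2→9 push 14 @ unit cost 14 (adds 196)
shortest-cost path #3: 5→8→7→3→9 push 3 @ unit cost 14 (adds 42)
shortest-cost path #4: 5→3→9 push 8 @ unit cost 15 (adds 120)
total cost = 442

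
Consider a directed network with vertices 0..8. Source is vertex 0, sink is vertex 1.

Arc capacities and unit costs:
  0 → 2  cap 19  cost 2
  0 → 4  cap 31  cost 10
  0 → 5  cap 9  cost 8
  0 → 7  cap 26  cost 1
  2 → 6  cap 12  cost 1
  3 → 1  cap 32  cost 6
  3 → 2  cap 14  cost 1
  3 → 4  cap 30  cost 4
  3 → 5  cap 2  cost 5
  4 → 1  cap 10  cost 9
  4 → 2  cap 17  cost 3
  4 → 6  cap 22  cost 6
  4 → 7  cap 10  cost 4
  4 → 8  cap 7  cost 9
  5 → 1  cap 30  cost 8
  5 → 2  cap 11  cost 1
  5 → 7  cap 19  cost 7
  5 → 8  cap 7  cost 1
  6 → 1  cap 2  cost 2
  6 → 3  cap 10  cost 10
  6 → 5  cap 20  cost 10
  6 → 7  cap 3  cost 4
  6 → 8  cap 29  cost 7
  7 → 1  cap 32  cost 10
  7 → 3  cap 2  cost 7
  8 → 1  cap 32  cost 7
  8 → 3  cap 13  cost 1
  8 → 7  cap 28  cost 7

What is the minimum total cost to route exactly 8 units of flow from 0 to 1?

Minimum cost for 8 units: 76

shortest-cost path #1: 0→2→6→1 push 2 @ unit cost 5 (adds 10)
shortest-cost path #2: 0→7→1 push 6 @ unit cost 11 (adds 66)
total cost = 76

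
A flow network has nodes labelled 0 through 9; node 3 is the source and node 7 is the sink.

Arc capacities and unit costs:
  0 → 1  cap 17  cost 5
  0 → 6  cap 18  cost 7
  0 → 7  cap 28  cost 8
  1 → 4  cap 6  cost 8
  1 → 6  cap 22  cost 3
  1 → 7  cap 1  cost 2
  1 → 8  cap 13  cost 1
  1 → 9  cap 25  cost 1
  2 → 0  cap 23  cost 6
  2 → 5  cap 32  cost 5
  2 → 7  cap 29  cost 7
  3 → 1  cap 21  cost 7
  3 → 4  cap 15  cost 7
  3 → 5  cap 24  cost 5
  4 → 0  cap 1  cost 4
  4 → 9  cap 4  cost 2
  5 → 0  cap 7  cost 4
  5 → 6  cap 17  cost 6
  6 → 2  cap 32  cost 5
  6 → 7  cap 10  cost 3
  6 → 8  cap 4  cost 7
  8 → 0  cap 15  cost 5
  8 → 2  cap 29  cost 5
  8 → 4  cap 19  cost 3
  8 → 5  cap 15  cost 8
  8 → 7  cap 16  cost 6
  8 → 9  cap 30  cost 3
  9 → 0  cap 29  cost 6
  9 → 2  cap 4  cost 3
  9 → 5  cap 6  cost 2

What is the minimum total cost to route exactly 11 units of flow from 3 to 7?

shortest-cost path #1: 3→1→7 push 1 @ unit cost 9 (adds 9)
shortest-cost path #2: 3→1→6→7 push 10 @ unit cost 13 (adds 130)
total cost = 139

Minimum cost for 11 units: 139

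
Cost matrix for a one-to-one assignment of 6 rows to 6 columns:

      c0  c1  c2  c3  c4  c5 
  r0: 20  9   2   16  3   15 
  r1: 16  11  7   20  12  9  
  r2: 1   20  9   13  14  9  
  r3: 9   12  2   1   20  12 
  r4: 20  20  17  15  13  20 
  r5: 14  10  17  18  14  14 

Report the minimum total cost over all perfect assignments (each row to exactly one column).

optimal assignment: row0→col2 (cost 2), row1→col5 (cost 9), row2→col0 (cost 1), row3→col3 (cost 1), row4→col4 (cost 13), row5→col1 (cost 10)
total = 2 + 9 + 1 + 1 + 13 + 10 = 36

Minimum assignment cost: 36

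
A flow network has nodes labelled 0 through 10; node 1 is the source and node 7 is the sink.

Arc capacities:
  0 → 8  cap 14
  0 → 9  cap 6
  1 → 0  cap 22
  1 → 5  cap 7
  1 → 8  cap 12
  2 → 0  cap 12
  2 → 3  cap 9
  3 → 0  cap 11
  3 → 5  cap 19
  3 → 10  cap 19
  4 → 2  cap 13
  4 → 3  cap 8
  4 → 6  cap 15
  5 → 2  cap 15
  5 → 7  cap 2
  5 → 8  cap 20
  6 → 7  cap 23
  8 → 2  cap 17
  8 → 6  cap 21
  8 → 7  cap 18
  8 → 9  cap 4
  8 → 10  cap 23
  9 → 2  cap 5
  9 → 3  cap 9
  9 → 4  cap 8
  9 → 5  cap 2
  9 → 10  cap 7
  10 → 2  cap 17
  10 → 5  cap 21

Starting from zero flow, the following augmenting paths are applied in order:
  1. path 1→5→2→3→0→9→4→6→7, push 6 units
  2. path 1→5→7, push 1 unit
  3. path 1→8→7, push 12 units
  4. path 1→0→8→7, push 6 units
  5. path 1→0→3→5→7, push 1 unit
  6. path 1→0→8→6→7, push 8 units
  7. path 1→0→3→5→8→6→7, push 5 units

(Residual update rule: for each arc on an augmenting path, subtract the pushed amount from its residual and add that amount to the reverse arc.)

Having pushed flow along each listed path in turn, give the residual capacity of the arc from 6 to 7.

after path 1 (1→5→2→3→0→9→4→6→7, push 6): res(6,7)=17
after path 2 (1→5→7, push 1): res(6,7)=17
after path 3 (1→8→7, push 12): res(6,7)=17
after path 4 (1→0→8→7, push 6): res(6,7)=17
after path 5 (1→0→3→5→7, push 1): res(6,7)=17
after path 6 (1→0→8→6→7, push 8): res(6,7)=9
after path 7 (1→0→3→5→8→6→7, push 5): res(6,7)=4

Residual capacity of (6,7): 4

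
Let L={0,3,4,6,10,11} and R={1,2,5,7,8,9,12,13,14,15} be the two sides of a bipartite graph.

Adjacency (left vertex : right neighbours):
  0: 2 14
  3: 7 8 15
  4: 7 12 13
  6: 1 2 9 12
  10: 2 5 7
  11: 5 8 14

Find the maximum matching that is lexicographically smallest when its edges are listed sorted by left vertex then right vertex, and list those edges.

Lex-smallest maximum matching: {(0,2), (3,7), (4,12), (6,1), (10,5), (11,8)}

|M| = 6 (so the lex-smallest maximum matching has 6 edges)
process left vertices in ascending order; for each, take the smallest-labelled available neighbour that still permits 6 edges overall, or leave it unmatched if none does
lex-smallest matching: {0-2, 3-7, 4-12, 6-1, 10-5, 11-8}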